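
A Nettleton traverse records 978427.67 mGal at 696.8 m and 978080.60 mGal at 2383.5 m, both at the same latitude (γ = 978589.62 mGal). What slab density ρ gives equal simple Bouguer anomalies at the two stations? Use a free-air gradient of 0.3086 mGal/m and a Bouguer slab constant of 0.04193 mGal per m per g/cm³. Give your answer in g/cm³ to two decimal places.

Δg_obs = 978080.60 − 978427.67 = -347.07 mGal over Δh = 2383.5 − 696.8 = 1686.7 m
Equal Bouguer anomalies ⇒ Δg_obs + (0.3086 − 0.04193ρ)·Δh = 0
0.3086 − 0.04193ρ = −Δg_obs/Δh = 0.20577
ρ = (0.3086 − 0.20577) / 0.04193 = 2.45 g/cm³

2.45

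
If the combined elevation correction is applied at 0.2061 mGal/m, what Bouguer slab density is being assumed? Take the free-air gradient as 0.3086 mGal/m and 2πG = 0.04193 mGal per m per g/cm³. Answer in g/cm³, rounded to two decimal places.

0.2061 = 0.3086 − 0.04193 × ρ
ρ = (0.3086 − 0.2061) / 0.04193 = 2.44 g/cm³

2.44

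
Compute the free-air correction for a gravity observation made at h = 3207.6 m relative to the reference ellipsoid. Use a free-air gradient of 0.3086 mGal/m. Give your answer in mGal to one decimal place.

989.9

Free-air correction = 0.3086 × 3207.6 = 989.9 mGal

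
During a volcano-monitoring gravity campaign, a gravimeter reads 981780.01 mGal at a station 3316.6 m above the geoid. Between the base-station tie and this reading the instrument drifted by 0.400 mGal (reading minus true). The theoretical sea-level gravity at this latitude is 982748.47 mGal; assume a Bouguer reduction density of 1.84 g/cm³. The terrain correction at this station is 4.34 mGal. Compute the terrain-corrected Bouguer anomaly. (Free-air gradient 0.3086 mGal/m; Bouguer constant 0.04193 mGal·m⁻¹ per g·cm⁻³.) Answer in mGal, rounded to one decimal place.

-196.9

Drift-corrected reading = 981780.01 − (0.400) = 981779.610 mGal
Free-air correction = 0.3086 × 3316.6 = 1023.50 mGal
Free-air anomaly = 981779.610 − 982748.47 + (1023.50) = 54.640 mGal
Bouguer slab correction = 0.04193 × 1.84 × 3316.6 = 255.88 mGal
Simple Bouguer anomaly = 54.640 − (255.88) = -201.240 mGal
Complete Bouguer anomaly = -201.240 + 4.34 = -196.900 mGal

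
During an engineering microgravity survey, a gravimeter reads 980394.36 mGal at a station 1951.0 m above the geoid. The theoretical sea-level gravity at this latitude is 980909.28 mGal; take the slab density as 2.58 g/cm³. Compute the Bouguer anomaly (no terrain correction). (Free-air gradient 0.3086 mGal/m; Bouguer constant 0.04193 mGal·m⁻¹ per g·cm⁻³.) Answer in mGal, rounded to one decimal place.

-123.9

Free-air correction = 0.3086 × 1951.0 = 602.08 mGal
Free-air anomaly = 980394.36 − 980909.28 + (602.08) = 87.16 mGal
Bouguer slab correction = 0.04193 × 2.58 × 1951.0 = 211.06 mGal
Simple Bouguer anomaly = 87.16 − (211.06) = -123.90 mGal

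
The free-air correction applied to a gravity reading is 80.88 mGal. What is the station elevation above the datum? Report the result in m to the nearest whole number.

h = 80.88 / 0.3086 = 262.09 m

262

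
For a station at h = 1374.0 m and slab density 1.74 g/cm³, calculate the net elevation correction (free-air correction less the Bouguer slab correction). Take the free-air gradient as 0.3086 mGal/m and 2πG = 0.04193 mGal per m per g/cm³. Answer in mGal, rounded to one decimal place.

323.8

Combined gradient = 0.3086 − 0.04193 × 1.74 = 0.2356418 mGal/m
Combined elevation correction = 0.2356418 × 1374.0 = 323.8 mGal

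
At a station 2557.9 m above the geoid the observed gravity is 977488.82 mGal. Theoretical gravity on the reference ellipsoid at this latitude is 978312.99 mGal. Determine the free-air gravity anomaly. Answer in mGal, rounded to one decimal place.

-34.8

Free-air correction = 0.3086 × 2557.9 = 789.37 mGal
Free-air anomaly = 977488.82 − 978312.99 + (789.37) = -34.80 mGal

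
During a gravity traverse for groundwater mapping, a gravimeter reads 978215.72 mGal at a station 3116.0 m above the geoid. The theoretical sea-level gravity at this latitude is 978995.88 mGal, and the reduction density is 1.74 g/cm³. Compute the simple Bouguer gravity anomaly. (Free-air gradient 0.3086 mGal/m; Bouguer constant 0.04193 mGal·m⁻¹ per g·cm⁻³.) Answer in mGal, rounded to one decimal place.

-45.9

Free-air correction = 0.3086 × 3116.0 = 961.60 mGal
Free-air anomaly = 978215.72 − 978995.88 + (961.60) = 181.44 mGal
Bouguer slab correction = 0.04193 × 1.74 × 3116.0 = 227.34 mGal
Simple Bouguer anomaly = 181.44 − (227.34) = -45.90 mGal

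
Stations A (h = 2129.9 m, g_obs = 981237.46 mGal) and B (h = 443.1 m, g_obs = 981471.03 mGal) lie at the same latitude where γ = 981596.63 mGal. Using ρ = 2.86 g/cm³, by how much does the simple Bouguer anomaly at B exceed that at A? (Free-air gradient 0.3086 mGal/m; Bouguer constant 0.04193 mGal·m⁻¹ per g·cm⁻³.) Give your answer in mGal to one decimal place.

-84.7

Δg_SB(A) = 981237.46 − 981596.63 + 0.3086×2129.9 − 0.04193×2.86×2129.9 = 42.70 mGal
Δg_SB(B) = 981471.03 − 981596.63 + 0.3086×443.1 − 0.04193×2.86×443.1 = -42.00 mGal
Difference = -42.00 − (42.70) = -84.70 mGal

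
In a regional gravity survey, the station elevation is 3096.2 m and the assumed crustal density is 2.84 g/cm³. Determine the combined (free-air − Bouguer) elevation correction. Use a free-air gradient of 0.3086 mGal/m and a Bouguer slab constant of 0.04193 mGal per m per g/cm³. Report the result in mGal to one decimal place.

586.8

Combined gradient = 0.3086 − 0.04193 × 2.84 = 0.1895188 mGal/m
Combined elevation correction = 0.1895188 × 3096.2 = 586.8 mGal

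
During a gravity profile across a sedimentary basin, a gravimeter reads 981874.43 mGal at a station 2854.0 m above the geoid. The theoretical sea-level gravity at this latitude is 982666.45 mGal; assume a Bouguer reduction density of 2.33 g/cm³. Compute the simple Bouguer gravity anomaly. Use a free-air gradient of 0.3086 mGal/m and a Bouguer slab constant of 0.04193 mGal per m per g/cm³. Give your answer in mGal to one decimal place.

-190.1

Free-air correction = 0.3086 × 2854.0 = 880.74 mGal
Free-air anomaly = 981874.43 − 982666.45 + (880.74) = 88.72 mGal
Bouguer slab correction = 0.04193 × 2.33 × 2854.0 = 278.83 mGal
Simple Bouguer anomaly = 88.72 − (278.83) = -190.11 mGal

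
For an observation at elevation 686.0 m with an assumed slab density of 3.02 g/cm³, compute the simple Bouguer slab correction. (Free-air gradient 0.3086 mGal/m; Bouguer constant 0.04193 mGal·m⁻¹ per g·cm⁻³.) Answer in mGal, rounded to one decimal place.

86.9

Bouguer slab correction = 0.04193 × 3.02 × 686.0 = 86.9 mGal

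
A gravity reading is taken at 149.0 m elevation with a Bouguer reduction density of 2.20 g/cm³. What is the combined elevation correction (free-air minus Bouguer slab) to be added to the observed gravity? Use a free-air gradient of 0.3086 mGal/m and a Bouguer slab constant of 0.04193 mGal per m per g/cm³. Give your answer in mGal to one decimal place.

Combined gradient = 0.3086 − 0.04193 × 2.20 = 0.2163540 mGal/m
Combined elevation correction = 0.2163540 × 149.0 = 32.2 mGal

32.2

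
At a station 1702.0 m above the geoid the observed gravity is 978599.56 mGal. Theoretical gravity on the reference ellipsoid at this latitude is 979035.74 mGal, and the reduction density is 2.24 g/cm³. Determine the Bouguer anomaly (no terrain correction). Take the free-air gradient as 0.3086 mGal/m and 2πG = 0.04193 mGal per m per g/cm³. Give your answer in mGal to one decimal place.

Free-air correction = 0.3086 × 1702.0 = 525.24 mGal
Free-air anomaly = 978599.56 − 979035.74 + (525.24) = 89.06 mGal
Bouguer slab correction = 0.04193 × 2.24 × 1702.0 = 159.86 mGal
Simple Bouguer anomaly = 89.06 − (159.86) = -70.80 mGal

-70.8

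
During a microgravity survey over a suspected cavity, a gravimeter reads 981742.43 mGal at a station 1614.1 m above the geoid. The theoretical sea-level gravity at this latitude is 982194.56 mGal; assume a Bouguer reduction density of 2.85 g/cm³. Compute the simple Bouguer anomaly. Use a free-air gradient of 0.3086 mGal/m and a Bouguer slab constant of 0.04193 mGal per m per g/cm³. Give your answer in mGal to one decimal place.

-146.9

Free-air correction = 0.3086 × 1614.1 = 498.11 mGal
Free-air anomaly = 981742.43 − 982194.56 + (498.11) = 45.98 mGal
Bouguer slab correction = 0.04193 × 2.85 × 1614.1 = 192.89 mGal
Simple Bouguer anomaly = 45.98 − (192.89) = -146.91 mGal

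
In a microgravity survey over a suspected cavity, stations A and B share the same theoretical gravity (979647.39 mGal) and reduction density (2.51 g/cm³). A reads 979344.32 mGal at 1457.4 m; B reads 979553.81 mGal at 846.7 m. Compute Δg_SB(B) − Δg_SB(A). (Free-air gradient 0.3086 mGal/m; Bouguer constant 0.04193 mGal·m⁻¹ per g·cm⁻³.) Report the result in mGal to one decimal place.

85.3

Δg_SB(A) = 979344.32 − 979647.39 + 0.3086×1457.4 − 0.04193×2.51×1457.4 = -6.70 mGal
Δg_SB(B) = 979553.81 − 979647.39 + 0.3086×846.7 − 0.04193×2.51×846.7 = 78.60 mGal
Difference = 78.60 − (-6.70) = 85.30 mGal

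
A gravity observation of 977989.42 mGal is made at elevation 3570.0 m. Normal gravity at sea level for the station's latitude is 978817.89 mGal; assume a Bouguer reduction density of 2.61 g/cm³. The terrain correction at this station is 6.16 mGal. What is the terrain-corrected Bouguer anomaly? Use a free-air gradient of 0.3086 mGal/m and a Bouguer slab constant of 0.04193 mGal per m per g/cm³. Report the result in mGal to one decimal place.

-111.3

Free-air correction = 0.3086 × 3570.0 = 1101.70 mGal
Free-air anomaly = 977989.42 − 978817.89 + (1101.70) = 273.23 mGal
Bouguer slab correction = 0.04193 × 2.61 × 3570.0 = 390.69 mGal
Simple Bouguer anomaly = 273.23 − (390.69) = -117.46 mGal
Complete Bouguer anomaly = -117.46 + 6.16 = -111.30 mGal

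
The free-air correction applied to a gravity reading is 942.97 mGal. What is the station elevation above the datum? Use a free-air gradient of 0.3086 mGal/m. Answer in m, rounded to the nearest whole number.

h = 942.97 / 0.3086 = 3055.64 m

3056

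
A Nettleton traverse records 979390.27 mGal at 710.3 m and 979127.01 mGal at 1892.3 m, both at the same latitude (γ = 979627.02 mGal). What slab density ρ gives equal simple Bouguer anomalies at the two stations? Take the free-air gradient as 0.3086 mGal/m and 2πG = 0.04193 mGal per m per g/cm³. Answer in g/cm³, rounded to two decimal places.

2.05

Δg_obs = 979127.01 − 979390.27 = -263.26 mGal over Δh = 1892.3 − 710.3 = 1182.0 m
Equal Bouguer anomalies ⇒ Δg_obs + (0.3086 − 0.04193ρ)·Δh = 0
0.3086 − 0.04193ρ = −Δg_obs/Δh = 0.22272
ρ = (0.3086 − 0.22272) / 0.04193 = 2.05 g/cm³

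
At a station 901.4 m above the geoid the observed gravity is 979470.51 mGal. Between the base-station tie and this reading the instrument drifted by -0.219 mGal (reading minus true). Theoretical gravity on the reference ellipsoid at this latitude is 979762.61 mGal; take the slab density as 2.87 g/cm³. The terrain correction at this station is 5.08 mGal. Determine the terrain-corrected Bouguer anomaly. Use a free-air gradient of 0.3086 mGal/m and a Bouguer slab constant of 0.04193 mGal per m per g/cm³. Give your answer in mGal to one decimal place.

Drift-corrected reading = 979470.51 − (-0.219) = 979470.729 mGal
Free-air correction = 0.3086 × 901.4 = 278.17 mGal
Free-air anomaly = 979470.729 − 979762.61 + (278.17) = -13.711 mGal
Bouguer slab correction = 0.04193 × 2.87 × 901.4 = 108.47 mGal
Simple Bouguer anomaly = -13.711 − (108.47) = -122.181 mGal
Complete Bouguer anomaly = -122.181 + 5.08 = -117.101 mGal

-117.1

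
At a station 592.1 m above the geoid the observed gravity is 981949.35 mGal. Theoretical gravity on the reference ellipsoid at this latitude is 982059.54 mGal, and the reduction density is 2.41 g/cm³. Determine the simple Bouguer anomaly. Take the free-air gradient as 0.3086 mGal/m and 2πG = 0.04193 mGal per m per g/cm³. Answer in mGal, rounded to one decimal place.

Free-air correction = 0.3086 × 592.1 = 182.72 mGal
Free-air anomaly = 981949.35 − 982059.54 + (182.72) = 72.53 mGal
Bouguer slab correction = 0.04193 × 2.41 × 592.1 = 59.83 mGal
Simple Bouguer anomaly = 72.53 − (59.83) = 12.70 mGal

12.7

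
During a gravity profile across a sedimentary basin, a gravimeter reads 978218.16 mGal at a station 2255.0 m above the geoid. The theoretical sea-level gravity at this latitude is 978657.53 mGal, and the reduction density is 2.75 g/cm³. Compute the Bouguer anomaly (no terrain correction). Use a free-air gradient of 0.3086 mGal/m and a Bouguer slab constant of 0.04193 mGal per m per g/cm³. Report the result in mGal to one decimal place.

-3.5

Free-air correction = 0.3086 × 2255.0 = 695.89 mGal
Free-air anomaly = 978218.16 − 978657.53 + (695.89) = 256.52 mGal
Bouguer slab correction = 0.04193 × 2.75 × 2255.0 = 260.02 mGal
Simple Bouguer anomaly = 256.52 − (260.02) = -3.50 mGal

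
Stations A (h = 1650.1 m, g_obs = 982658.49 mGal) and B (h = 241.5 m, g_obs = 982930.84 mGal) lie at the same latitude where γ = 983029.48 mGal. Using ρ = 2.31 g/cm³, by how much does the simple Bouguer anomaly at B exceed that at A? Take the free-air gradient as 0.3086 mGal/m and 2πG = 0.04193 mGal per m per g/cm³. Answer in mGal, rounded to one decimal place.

Δg_SB(A) = 982658.49 − 983029.48 + 0.3086×1650.1 − 0.04193×2.31×1650.1 = -21.60 mGal
Δg_SB(B) = 982930.84 − 983029.48 + 0.3086×241.5 − 0.04193×2.31×241.5 = -47.50 mGal
Difference = -47.50 − (-21.60) = -25.90 mGal

-25.9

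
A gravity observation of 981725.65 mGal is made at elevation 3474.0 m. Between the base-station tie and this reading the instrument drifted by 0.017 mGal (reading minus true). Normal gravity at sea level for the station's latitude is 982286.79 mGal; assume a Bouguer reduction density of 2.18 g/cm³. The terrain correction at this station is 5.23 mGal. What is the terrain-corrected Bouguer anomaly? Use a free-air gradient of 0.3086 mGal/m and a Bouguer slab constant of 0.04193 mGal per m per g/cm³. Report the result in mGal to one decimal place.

198.6

Drift-corrected reading = 981725.65 − (0.017) = 981725.633 mGal
Free-air correction = 0.3086 × 3474.0 = 1072.08 mGal
Free-air anomaly = 981725.633 − 982286.79 + (1072.08) = 510.923 mGal
Bouguer slab correction = 0.04193 × 2.18 × 3474.0 = 317.55 mGal
Simple Bouguer anomaly = 510.923 − (317.55) = 193.373 mGal
Complete Bouguer anomaly = 193.373 + 5.23 = 198.603 mGal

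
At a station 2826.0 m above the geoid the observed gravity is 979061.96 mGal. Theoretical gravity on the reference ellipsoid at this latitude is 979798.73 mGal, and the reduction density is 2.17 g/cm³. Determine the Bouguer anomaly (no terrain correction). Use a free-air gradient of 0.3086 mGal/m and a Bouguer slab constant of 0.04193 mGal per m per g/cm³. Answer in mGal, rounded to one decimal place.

-121.8

Free-air correction = 0.3086 × 2826.0 = 872.10 mGal
Free-air anomaly = 979061.96 − 979798.73 + (872.10) = 135.33 mGal
Bouguer slab correction = 0.04193 × 2.17 × 2826.0 = 257.13 mGal
Simple Bouguer anomaly = 135.33 − (257.13) = -121.80 mGal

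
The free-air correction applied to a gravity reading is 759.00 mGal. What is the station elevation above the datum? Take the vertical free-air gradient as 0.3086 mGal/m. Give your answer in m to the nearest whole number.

2459

h = 759.00 / 0.3086 = 2459.49 m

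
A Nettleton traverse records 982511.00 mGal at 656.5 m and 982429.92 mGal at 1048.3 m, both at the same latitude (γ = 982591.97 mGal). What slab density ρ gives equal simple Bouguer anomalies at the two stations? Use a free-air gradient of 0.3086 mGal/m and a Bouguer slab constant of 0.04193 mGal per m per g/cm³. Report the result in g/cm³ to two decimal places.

Δg_obs = 982429.92 − 982511.00 = -81.08 mGal over Δh = 1048.3 − 656.5 = 391.8 m
Equal Bouguer anomalies ⇒ Δg_obs + (0.3086 − 0.04193ρ)·Δh = 0
0.3086 − 0.04193ρ = −Δg_obs/Δh = 0.20694
ρ = (0.3086 − 0.20694) / 0.04193 = 2.42 g/cm³

2.42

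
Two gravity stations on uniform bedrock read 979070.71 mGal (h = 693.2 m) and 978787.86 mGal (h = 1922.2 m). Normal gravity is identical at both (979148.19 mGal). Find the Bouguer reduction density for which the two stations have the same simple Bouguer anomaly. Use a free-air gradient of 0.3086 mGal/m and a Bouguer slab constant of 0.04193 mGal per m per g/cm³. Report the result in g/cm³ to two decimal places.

Δg_obs = 978787.86 − 979070.71 = -282.85 mGal over Δh = 1922.2 − 693.2 = 1229.0 m
Equal Bouguer anomalies ⇒ Δg_obs + (0.3086 − 0.04193ρ)·Δh = 0
0.3086 − 0.04193ρ = −Δg_obs/Δh = 0.23015
ρ = (0.3086 − 0.23015) / 0.04193 = 1.87 g/cm³

1.87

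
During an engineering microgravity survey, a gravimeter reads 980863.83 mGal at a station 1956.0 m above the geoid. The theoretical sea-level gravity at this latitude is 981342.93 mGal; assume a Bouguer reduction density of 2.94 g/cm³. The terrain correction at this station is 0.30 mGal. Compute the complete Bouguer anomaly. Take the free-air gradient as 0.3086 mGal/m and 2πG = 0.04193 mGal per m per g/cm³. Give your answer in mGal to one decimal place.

-116.3

Free-air correction = 0.3086 × 1956.0 = 603.62 mGal
Free-air anomaly = 980863.83 − 981342.93 + (603.62) = 124.52 mGal
Bouguer slab correction = 0.04193 × 2.94 × 1956.0 = 241.12 mGal
Simple Bouguer anomaly = 124.52 − (241.12) = -116.60 mGal
Complete Bouguer anomaly = -116.60 + 0.30 = -116.30 mGal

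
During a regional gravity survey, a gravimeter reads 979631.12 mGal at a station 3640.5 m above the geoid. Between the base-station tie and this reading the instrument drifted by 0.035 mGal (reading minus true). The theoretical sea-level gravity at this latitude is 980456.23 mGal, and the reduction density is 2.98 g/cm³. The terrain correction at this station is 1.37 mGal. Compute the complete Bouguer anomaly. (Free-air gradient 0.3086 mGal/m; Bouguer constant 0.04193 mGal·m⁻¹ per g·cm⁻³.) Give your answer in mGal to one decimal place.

Drift-corrected reading = 979631.12 − (0.035) = 979631.085 mGal
Free-air correction = 0.3086 × 3640.5 = 1123.46 mGal
Free-air anomaly = 979631.085 − 980456.23 + (1123.46) = 298.315 mGal
Bouguer slab correction = 0.04193 × 2.98 × 3640.5 = 454.89 mGal
Simple Bouguer anomaly = 298.315 − (454.89) = -156.575 mGal
Complete Bouguer anomaly = -156.575 + 1.37 = -155.205 mGal

-155.2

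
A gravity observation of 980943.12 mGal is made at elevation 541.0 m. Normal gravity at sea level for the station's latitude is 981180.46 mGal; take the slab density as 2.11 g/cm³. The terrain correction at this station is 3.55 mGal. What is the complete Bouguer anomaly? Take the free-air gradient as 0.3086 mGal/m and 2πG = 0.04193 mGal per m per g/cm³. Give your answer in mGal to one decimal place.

Free-air correction = 0.3086 × 541.0 = 166.95 mGal
Free-air anomaly = 980943.12 − 981180.46 + (166.95) = -70.39 mGal
Bouguer slab correction = 0.04193 × 2.11 × 541.0 = 47.86 mGal
Simple Bouguer anomaly = -70.39 − (47.86) = -118.25 mGal
Complete Bouguer anomaly = -118.25 + 3.55 = -114.70 mGal

-114.7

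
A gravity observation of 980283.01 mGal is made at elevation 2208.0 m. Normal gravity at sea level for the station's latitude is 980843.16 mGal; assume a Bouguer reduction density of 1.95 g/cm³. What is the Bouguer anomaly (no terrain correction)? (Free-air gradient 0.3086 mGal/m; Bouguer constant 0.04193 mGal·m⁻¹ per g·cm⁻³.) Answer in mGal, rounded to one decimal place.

Free-air correction = 0.3086 × 2208.0 = 681.39 mGal
Free-air anomaly = 980283.01 − 980843.16 + (681.39) = 121.24 mGal
Bouguer slab correction = 0.04193 × 1.95 × 2208.0 = 180.53 mGal
Simple Bouguer anomaly = 121.24 − (180.53) = -59.29 mGal

-59.3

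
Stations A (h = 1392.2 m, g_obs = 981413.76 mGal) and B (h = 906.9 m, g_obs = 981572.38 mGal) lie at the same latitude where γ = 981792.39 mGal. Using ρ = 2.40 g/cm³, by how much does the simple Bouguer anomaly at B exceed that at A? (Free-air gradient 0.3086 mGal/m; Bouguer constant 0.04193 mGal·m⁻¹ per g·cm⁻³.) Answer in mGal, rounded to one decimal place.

Δg_SB(A) = 981413.76 − 981792.39 + 0.3086×1392.2 − 0.04193×2.40×1392.2 = -89.10 mGal
Δg_SB(B) = 981572.38 − 981792.39 + 0.3086×906.9 − 0.04193×2.40×906.9 = -31.40 mGal
Difference = -31.40 − (-89.10) = 57.70 mGal

57.7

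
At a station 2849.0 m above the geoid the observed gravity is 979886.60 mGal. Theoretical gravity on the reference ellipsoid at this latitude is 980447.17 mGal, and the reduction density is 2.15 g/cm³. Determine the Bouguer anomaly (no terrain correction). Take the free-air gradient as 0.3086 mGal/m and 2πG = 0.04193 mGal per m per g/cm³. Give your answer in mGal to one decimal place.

61.8

Free-air correction = 0.3086 × 2849.0 = 879.20 mGal
Free-air anomaly = 979886.60 − 980447.17 + (879.20) = 318.63 mGal
Bouguer slab correction = 0.04193 × 2.15 × 2849.0 = 256.84 mGal
Simple Bouguer anomaly = 318.63 − (256.84) = 61.79 mGal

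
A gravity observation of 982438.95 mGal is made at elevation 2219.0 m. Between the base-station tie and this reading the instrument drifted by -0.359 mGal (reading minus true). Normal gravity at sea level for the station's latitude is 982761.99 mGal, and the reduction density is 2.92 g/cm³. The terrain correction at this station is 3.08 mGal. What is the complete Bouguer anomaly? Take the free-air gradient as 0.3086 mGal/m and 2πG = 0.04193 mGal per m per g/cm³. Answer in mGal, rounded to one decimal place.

93.5

Drift-corrected reading = 982438.95 − (-0.359) = 982439.309 mGal
Free-air correction = 0.3086 × 2219.0 = 684.78 mGal
Free-air anomaly = 982439.309 − 982761.99 + (684.78) = 362.099 mGal
Bouguer slab correction = 0.04193 × 2.92 × 2219.0 = 271.68 mGal
Simple Bouguer anomaly = 362.099 − (271.68) = 90.419 mGal
Complete Bouguer anomaly = 90.419 + 3.08 = 93.499 mGal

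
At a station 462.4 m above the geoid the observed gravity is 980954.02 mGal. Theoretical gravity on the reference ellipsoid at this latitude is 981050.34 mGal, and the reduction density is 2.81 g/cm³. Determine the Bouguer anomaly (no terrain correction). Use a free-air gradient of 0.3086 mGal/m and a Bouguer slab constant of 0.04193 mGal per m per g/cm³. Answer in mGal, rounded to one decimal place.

-8.1

Free-air correction = 0.3086 × 462.4 = 142.70 mGal
Free-air anomaly = 980954.02 − 981050.34 + (142.70) = 46.38 mGal
Bouguer slab correction = 0.04193 × 2.81 × 462.4 = 54.48 mGal
Simple Bouguer anomaly = 46.38 − (54.48) = -8.10 mGal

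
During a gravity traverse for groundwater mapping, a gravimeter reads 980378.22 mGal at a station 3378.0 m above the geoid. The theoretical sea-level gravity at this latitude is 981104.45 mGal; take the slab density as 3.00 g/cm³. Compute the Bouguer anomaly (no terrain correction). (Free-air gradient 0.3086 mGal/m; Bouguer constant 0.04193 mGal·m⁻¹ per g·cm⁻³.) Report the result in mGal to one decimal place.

Free-air correction = 0.3086 × 3378.0 = 1042.45 mGal
Free-air anomaly = 980378.22 − 981104.45 + (1042.45) = 316.22 mGal
Bouguer slab correction = 0.04193 × 3.00 × 3378.0 = 424.92 mGal
Simple Bouguer anomaly = 316.22 − (424.92) = -108.70 mGal

-108.7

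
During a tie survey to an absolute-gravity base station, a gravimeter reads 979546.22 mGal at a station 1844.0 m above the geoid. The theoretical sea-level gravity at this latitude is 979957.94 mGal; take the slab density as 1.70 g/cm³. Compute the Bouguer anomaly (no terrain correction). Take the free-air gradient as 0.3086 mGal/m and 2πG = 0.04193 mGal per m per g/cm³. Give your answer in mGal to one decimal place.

25.9

Free-air correction = 0.3086 × 1844.0 = 569.06 mGal
Free-air anomaly = 979546.22 − 979957.94 + (569.06) = 157.34 mGal
Bouguer slab correction = 0.04193 × 1.70 × 1844.0 = 131.44 mGal
Simple Bouguer anomaly = 157.34 − (131.44) = 25.90 mGal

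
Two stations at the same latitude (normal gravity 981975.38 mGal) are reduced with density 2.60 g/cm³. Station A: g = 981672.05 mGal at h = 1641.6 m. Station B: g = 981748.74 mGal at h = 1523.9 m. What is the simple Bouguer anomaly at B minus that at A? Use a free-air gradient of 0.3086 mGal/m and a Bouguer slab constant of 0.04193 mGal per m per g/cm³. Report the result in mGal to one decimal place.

53.2

Δg_SB(A) = 981672.05 − 981975.38 + 0.3086×1641.6 − 0.04193×2.60×1641.6 = 24.30 mGal
Δg_SB(B) = 981748.74 − 981975.38 + 0.3086×1523.9 − 0.04193×2.60×1523.9 = 77.50 mGal
Difference = 77.50 − (24.30) = 53.20 mGal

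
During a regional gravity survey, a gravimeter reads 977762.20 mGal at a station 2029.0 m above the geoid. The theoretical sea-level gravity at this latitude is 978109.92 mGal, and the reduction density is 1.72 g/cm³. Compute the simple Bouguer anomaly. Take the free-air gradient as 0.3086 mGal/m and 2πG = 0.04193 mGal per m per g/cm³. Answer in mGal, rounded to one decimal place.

132.1

Free-air correction = 0.3086 × 2029.0 = 626.15 mGal
Free-air anomaly = 977762.20 − 978109.92 + (626.15) = 278.43 mGal
Bouguer slab correction = 0.04193 × 1.72 × 2029.0 = 146.33 mGal
Simple Bouguer anomaly = 278.43 − (146.33) = 132.10 mGal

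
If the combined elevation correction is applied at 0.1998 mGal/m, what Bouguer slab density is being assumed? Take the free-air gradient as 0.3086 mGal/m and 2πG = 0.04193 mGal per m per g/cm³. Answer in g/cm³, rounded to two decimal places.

0.1998 = 0.3086 − 0.04193 × ρ
ρ = (0.3086 − 0.1998) / 0.04193 = 2.59 g/cm³

2.59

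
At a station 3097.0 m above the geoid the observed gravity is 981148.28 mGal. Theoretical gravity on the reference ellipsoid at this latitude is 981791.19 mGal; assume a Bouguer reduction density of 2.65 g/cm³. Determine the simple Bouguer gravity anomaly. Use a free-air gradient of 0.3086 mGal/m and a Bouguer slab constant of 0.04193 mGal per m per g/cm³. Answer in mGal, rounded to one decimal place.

-31.3

Free-air correction = 0.3086 × 3097.0 = 955.73 mGal
Free-air anomaly = 981148.28 − 981791.19 + (955.73) = 312.82 mGal
Bouguer slab correction = 0.04193 × 2.65 × 3097.0 = 344.12 mGal
Simple Bouguer anomaly = 312.82 − (344.12) = -31.30 mGal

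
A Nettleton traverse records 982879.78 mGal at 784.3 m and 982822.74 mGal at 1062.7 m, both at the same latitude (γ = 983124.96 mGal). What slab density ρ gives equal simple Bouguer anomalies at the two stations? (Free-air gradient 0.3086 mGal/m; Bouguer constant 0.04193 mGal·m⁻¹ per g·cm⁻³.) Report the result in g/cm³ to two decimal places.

Δg_obs = 982822.74 − 982879.78 = -57.04 mGal over Δh = 1062.7 − 784.3 = 278.4 m
Equal Bouguer anomalies ⇒ Δg_obs + (0.3086 − 0.04193ρ)·Δh = 0
0.3086 − 0.04193ρ = −Δg_obs/Δh = 0.20489
ρ = (0.3086 − 0.20489) / 0.04193 = 2.47 g/cm³

2.47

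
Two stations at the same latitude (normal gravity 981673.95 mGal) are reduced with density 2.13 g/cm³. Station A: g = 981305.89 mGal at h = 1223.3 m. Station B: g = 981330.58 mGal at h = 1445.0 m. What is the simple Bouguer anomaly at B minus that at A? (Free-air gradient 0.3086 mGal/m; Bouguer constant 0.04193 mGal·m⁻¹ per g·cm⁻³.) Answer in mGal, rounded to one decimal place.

Δg_SB(A) = 981305.89 − 981673.95 + 0.3086×1223.3 − 0.04193×2.13×1223.3 = -99.80 mGal
Δg_SB(B) = 981330.58 − 981673.95 + 0.3086×1445.0 − 0.04193×2.13×1445.0 = -26.50 mGal
Difference = -26.50 − (-99.80) = 73.30 mGal

73.3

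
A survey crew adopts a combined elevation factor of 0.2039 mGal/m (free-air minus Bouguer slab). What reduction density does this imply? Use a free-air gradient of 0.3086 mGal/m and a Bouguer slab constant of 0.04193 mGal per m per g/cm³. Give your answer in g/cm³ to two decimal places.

2.50

0.2039 = 0.3086 − 0.04193 × ρ
ρ = (0.3086 − 0.2039) / 0.04193 = 2.50 g/cm³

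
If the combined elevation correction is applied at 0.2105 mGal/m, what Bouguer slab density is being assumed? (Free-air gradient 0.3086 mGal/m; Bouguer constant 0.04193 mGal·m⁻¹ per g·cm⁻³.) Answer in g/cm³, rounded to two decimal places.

2.34

0.2105 = 0.3086 − 0.04193 × ρ
ρ = (0.3086 − 0.2105) / 0.04193 = 2.34 g/cm³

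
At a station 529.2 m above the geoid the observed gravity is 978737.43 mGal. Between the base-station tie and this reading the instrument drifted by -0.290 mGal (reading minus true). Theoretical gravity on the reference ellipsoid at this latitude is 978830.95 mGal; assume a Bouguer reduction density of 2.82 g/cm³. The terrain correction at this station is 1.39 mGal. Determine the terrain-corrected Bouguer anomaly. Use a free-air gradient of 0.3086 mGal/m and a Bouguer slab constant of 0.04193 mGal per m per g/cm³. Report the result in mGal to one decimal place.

8.9

Drift-corrected reading = 978737.43 − (-0.290) = 978737.720 mGal
Free-air correction = 0.3086 × 529.2 = 163.31 mGal
Free-air anomaly = 978737.720 − 978830.95 + (163.31) = 70.080 mGal
Bouguer slab correction = 0.04193 × 2.82 × 529.2 = 62.57 mGal
Simple Bouguer anomaly = 70.080 − (62.57) = 7.510 mGal
Complete Bouguer anomaly = 7.510 + 1.39 = 8.900 mGal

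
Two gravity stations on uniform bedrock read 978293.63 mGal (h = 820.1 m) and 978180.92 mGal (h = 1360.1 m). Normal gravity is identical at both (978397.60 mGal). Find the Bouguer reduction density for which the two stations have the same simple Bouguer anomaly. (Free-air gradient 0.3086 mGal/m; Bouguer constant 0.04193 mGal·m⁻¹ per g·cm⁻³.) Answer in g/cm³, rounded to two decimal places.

Δg_obs = 978180.92 − 978293.63 = -112.71 mGal over Δh = 1360.1 − 820.1 = 540.0 m
Equal Bouguer anomalies ⇒ Δg_obs + (0.3086 − 0.04193ρ)·Δh = 0
0.3086 − 0.04193ρ = −Δg_obs/Δh = 0.20872
ρ = (0.3086 − 0.20872) / 0.04193 = 2.38 g/cm³

2.38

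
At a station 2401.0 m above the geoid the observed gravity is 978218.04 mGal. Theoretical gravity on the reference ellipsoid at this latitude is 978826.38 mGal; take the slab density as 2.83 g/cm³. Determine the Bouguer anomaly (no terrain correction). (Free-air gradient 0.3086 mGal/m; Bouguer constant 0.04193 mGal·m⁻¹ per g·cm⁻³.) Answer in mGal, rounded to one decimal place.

-152.3

Free-air correction = 0.3086 × 2401.0 = 740.95 mGal
Free-air anomaly = 978218.04 − 978826.38 + (740.95) = 132.61 mGal
Bouguer slab correction = 0.04193 × 2.83 × 2401.0 = 284.91 mGal
Simple Bouguer anomaly = 132.61 − (284.91) = -152.30 mGal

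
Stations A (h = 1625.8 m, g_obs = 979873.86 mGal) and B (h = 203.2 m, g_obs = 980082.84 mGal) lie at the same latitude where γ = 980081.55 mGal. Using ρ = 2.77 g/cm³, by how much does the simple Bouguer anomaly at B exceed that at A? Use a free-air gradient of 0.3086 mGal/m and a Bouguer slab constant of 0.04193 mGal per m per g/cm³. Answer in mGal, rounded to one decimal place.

Δg_SB(A) = 979873.86 − 980081.55 + 0.3086×1625.8 − 0.04193×2.77×1625.8 = 105.20 mGal
Δg_SB(B) = 980082.84 − 980081.55 + 0.3086×203.2 − 0.04193×2.77×203.2 = 40.40 mGal
Difference = 40.40 − (105.20) = -64.80 mGal

-64.8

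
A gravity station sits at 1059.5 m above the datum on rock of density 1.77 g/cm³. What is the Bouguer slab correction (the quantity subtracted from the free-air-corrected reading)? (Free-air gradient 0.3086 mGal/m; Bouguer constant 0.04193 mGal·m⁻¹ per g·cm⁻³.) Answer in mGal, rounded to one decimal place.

Bouguer slab correction = 0.04193 × 1.77 × 1059.5 = 78.6 mGal

78.6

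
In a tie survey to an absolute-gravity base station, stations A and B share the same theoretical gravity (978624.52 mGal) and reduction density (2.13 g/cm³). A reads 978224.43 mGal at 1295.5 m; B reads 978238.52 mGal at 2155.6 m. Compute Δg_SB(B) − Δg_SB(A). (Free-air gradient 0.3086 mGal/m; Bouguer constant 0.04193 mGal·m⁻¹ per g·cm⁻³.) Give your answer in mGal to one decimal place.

202.7

Δg_SB(A) = 978224.43 − 978624.52 + 0.3086×1295.5 − 0.04193×2.13×1295.5 = -116.00 mGal
Δg_SB(B) = 978238.52 − 978624.52 + 0.3086×2155.6 − 0.04193×2.13×2155.6 = 86.70 mGal
Difference = 86.70 − (-116.00) = 202.70 mGal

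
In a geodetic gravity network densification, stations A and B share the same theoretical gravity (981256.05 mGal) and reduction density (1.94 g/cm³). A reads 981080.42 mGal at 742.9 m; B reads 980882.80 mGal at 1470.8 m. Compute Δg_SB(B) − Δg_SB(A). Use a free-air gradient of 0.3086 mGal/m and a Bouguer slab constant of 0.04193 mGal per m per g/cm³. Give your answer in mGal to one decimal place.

-32.2

Δg_SB(A) = 981080.42 − 981256.05 + 0.3086×742.9 − 0.04193×1.94×742.9 = -6.80 mGal
Δg_SB(B) = 980882.80 − 981256.05 + 0.3086×1470.8 − 0.04193×1.94×1470.8 = -39.00 mGal
Difference = -39.00 − (-6.80) = -32.20 mGal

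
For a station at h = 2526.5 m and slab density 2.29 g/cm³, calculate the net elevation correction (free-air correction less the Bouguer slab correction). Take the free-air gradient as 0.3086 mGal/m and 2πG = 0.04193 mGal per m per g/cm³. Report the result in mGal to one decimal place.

Combined gradient = 0.3086 − 0.04193 × 2.29 = 0.2125803 mGal/m
Combined elevation correction = 0.2125803 × 2526.5 = 537.1 mGal

537.1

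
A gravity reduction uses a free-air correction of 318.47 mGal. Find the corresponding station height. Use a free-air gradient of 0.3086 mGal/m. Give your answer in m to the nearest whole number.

1032

h = 318.47 / 0.3086 = 1031.98 m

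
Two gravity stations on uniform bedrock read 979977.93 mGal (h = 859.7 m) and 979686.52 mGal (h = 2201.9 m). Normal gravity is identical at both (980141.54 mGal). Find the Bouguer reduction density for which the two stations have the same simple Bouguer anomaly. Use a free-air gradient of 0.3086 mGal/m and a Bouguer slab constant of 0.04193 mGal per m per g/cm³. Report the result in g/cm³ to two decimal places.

2.18

Δg_obs = 979686.52 − 979977.93 = -291.41 mGal over Δh = 2201.9 − 859.7 = 1342.2 m
Equal Bouguer anomalies ⇒ Δg_obs + (0.3086 − 0.04193ρ)·Δh = 0
0.3086 − 0.04193ρ = −Δg_obs/Δh = 0.21711
ρ = (0.3086 − 0.21711) / 0.04193 = 2.18 g/cm³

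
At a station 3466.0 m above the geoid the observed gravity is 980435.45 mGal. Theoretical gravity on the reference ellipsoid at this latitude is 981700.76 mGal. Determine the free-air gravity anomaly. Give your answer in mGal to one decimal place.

-195.7

Free-air correction = 0.3086 × 3466.0 = 1069.61 mGal
Free-air anomaly = 980435.45 − 981700.76 + (1069.61) = -195.70 mGal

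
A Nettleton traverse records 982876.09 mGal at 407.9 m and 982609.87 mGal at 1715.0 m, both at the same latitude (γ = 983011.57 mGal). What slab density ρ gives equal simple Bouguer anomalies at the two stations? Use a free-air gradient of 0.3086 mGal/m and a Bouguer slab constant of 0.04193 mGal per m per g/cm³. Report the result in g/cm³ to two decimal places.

Δg_obs = 982609.87 − 982876.09 = -266.22 mGal over Δh = 1715.0 − 407.9 = 1307.1 m
Equal Bouguer anomalies ⇒ Δg_obs + (0.3086 − 0.04193ρ)·Δh = 0
0.3086 − 0.04193ρ = −Δg_obs/Δh = 0.20367
ρ = (0.3086 − 0.20367) / 0.04193 = 2.50 g/cm³

2.50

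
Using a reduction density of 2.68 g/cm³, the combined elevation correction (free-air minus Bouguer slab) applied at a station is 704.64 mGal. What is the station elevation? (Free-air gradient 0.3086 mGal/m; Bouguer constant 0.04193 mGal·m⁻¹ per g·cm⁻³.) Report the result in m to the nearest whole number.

3591

Combined gradient = 0.3086 − 0.04193 × 2.68 = 0.1962276 mGal/m
h = 704.64 / 0.1962276 = 3590.93 m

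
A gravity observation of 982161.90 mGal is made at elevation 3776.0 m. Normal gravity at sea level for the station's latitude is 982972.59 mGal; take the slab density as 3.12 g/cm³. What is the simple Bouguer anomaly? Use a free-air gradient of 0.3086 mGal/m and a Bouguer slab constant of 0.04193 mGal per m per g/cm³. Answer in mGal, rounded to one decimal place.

-139.4

Free-air correction = 0.3086 × 3776.0 = 1165.27 mGal
Free-air anomaly = 982161.90 − 982972.59 + (1165.27) = 354.58 mGal
Bouguer slab correction = 0.04193 × 3.12 × 3776.0 = 493.98 mGal
Simple Bouguer anomaly = 354.58 − (493.98) = -139.40 mGal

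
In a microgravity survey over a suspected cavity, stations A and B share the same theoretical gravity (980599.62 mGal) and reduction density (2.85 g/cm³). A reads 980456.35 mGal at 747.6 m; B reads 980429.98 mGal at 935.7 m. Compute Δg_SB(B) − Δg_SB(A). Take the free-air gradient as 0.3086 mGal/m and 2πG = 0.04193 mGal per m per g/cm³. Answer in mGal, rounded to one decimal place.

Δg_SB(A) = 980456.35 − 980599.62 + 0.3086×747.6 − 0.04193×2.85×747.6 = -1.90 mGal
Δg_SB(B) = 980429.98 − 980599.62 + 0.3086×935.7 − 0.04193×2.85×935.7 = 7.30 mGal
Difference = 7.30 − (-1.90) = 9.20 mGal

9.2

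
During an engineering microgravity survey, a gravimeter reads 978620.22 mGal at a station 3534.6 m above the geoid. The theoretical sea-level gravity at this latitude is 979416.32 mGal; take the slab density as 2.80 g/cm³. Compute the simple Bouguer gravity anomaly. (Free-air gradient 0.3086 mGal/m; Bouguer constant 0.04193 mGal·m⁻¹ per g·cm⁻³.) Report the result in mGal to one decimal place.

Free-air correction = 0.3086 × 3534.6 = 1090.78 mGal
Free-air anomaly = 978620.22 − 979416.32 + (1090.78) = 294.68 mGal
Bouguer slab correction = 0.04193 × 2.80 × 3534.6 = 414.98 mGal
Simple Bouguer anomaly = 294.68 − (414.98) = -120.30 mGal

-120.3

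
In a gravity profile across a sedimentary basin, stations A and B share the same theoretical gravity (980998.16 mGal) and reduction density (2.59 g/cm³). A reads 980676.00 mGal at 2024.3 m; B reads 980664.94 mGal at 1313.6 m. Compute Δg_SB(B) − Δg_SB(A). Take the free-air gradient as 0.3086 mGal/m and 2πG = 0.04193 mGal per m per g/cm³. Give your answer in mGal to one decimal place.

-153.2

Δg_SB(A) = 980676.00 − 980998.16 + 0.3086×2024.3 − 0.04193×2.59×2024.3 = 82.70 mGal
Δg_SB(B) = 980664.94 − 980998.16 + 0.3086×1313.6 − 0.04193×2.59×1313.6 = -70.50 mGal
Difference = -70.50 − (82.70) = -153.20 mGal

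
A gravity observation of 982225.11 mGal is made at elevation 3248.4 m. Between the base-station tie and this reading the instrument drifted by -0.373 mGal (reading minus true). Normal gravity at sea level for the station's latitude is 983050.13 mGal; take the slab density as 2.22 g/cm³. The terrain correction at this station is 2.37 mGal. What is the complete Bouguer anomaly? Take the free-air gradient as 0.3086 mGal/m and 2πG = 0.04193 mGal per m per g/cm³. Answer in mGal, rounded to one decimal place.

Drift-corrected reading = 982225.11 − (-0.373) = 982225.483 mGal
Free-air correction = 0.3086 × 3248.4 = 1002.46 mGal
Free-air anomaly = 982225.483 − 983050.13 + (1002.46) = 177.813 mGal
Bouguer slab correction = 0.04193 × 2.22 × 3248.4 = 302.38 mGal
Simple Bouguer anomaly = 177.813 − (302.38) = -124.567 mGal
Complete Bouguer anomaly = -124.567 + 2.37 = -122.197 mGal

-122.2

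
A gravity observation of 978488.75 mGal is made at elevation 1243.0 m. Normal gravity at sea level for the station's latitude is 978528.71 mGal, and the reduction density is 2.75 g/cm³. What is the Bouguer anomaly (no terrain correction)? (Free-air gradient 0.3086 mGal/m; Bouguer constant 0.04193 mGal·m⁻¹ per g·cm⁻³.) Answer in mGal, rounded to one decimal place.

200.3

Free-air correction = 0.3086 × 1243.0 = 383.59 mGal
Free-air anomaly = 978488.75 − 978528.71 + (383.59) = 343.63 mGal
Bouguer slab correction = 0.04193 × 2.75 × 1243.0 = 143.33 mGal
Simple Bouguer anomaly = 343.63 − (143.33) = 200.30 mGal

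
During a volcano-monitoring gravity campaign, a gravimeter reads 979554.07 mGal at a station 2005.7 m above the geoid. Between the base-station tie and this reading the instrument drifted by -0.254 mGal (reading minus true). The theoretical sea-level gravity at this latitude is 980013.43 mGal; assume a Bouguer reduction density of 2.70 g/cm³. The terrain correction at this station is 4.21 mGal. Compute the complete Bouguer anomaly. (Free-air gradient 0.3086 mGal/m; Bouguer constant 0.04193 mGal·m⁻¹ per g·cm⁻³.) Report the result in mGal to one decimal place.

Drift-corrected reading = 979554.07 − (-0.254) = 979554.324 mGal
Free-air correction = 0.3086 × 2005.7 = 618.96 mGal
Free-air anomaly = 979554.324 − 980013.43 + (618.96) = 159.854 mGal
Bouguer slab correction = 0.04193 × 2.70 × 2005.7 = 227.07 mGal
Simple Bouguer anomaly = 159.854 − (227.07) = -67.216 mGal
Complete Bouguer anomaly = -67.216 + 4.21 = -63.006 mGal

-63.0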